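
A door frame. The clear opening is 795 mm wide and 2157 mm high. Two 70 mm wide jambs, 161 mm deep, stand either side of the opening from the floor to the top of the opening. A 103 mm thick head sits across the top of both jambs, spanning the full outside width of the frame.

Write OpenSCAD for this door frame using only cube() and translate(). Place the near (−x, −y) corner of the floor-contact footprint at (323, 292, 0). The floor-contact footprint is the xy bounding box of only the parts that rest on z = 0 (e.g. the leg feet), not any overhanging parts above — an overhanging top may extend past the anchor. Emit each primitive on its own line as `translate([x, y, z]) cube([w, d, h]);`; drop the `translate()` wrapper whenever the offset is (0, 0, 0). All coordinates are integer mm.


translate([323, 292, 0]) cube([70, 161, 2157]);
translate([1188, 292, 0]) cube([70, 161, 2157]);
translate([323, 292, 2157]) cube([935, 161, 103]);


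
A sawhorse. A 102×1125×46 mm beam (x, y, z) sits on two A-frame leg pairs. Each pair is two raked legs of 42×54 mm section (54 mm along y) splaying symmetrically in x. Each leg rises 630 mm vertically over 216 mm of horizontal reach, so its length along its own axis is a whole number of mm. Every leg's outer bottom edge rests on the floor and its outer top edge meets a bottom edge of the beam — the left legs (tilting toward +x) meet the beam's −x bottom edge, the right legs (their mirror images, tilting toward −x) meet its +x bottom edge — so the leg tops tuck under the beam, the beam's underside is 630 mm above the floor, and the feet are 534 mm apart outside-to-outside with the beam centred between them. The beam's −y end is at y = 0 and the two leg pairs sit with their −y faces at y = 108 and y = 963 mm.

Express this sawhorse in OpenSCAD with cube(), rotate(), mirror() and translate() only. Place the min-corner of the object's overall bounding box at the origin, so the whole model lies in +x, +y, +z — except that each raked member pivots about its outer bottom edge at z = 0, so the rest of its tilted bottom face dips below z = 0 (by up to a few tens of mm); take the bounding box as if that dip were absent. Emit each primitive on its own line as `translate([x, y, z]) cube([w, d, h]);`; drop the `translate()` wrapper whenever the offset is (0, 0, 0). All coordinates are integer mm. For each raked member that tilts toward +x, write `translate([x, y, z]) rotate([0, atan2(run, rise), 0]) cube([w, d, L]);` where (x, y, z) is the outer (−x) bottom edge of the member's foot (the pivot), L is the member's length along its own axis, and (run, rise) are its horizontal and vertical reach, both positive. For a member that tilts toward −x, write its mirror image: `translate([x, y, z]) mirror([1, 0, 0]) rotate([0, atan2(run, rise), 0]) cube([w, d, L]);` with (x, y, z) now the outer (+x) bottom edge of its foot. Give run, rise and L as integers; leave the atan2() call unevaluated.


translate([216, 0, 630]) cube([102, 1125, 46]);
translate([0, 108, 0]) rotate([0, atan2(216, 630), 0]) cube([42, 54, 666]);
translate([534, 108, 0]) mirror([1, 0, 0]) rotate([0, atan2(216, 630), 0]) cube([42, 54, 666]);
translate([0, 963, 0]) rotate([0, atan2(216, 630), 0]) cube([42, 54, 666]);
translate([534, 963, 0]) mirror([1, 0, 0]) rotate([0, atan2(216, 630), 0]) cube([42, 54, 666]);


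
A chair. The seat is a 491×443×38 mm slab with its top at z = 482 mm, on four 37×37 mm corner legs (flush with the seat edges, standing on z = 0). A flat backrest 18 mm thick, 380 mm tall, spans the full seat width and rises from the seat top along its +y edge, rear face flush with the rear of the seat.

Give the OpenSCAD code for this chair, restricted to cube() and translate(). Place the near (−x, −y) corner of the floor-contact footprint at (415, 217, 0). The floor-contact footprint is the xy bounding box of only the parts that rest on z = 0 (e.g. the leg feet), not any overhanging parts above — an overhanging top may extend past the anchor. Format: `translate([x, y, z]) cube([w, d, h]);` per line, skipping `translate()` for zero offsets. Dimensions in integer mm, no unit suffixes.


translate([415, 217, 444]) cube([491, 443, 38]);
translate([415, 217, 0]) cube([37, 37, 444]);
translate([869, 217, 0]) cube([37, 37, 444]);
translate([415, 623, 0]) cube([37, 37, 444]);
translate([869, 623, 0]) cube([37, 37, 444]);
translate([415, 642, 482]) cube([491, 18, 380]);


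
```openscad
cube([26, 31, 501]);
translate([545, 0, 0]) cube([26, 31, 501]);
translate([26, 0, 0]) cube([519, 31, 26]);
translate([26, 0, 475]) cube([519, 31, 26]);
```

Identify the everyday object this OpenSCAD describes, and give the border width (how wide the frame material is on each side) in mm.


A picture frame. The border width is 26 mm.

Four thin pieces enclosing a rectangular opening — a picture frame. The two full-height stiles are 501 mm tall; the top rail sits at z = 475 and is 26 mm tall, so the border above the opening is 501 − 475 = 26 mm, matching the stile x-width.


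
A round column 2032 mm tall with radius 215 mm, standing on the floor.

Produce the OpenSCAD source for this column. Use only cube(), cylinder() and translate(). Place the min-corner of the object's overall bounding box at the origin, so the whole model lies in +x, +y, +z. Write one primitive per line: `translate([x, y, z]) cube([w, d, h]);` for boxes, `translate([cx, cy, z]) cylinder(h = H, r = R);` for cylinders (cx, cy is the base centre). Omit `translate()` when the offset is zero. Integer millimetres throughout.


translate([215, 215, 0]) cylinder(h = 2032, r = 215);


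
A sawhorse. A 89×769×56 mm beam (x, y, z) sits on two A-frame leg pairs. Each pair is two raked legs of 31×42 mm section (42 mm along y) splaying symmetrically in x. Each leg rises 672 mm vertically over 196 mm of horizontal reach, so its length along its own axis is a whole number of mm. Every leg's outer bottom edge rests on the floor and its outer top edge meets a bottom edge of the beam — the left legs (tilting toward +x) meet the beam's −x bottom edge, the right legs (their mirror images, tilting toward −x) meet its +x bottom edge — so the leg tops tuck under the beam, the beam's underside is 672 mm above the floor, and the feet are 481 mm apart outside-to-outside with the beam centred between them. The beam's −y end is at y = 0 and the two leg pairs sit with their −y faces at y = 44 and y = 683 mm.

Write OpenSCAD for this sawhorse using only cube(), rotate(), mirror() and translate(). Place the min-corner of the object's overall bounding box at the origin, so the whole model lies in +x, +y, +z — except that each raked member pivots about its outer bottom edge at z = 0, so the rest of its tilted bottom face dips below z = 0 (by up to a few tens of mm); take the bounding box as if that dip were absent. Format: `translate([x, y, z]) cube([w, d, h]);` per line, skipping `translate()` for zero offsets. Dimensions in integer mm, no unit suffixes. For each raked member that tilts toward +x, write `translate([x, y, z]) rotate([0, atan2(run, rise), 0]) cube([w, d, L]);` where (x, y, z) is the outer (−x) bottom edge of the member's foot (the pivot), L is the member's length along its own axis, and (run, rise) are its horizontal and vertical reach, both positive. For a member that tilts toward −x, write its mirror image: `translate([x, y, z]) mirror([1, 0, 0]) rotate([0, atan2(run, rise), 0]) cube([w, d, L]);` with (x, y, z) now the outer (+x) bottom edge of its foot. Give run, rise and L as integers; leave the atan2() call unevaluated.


translate([196, 0, 672]) cube([89, 769, 56]);
translate([0, 44, 0]) rotate([0, atan2(196, 672), 0]) cube([31, 42, 700]);
translate([481, 44, 0]) mirror([1, 0, 0]) rotate([0, atan2(196, 672), 0]) cube([31, 42, 700]);
translate([0, 683, 0]) rotate([0, atan2(196, 672), 0]) cube([31, 42, 700]);
translate([481, 683, 0]) mirror([1, 0, 0]) rotate([0, atan2(196, 672), 0]) cube([31, 42, 700]);


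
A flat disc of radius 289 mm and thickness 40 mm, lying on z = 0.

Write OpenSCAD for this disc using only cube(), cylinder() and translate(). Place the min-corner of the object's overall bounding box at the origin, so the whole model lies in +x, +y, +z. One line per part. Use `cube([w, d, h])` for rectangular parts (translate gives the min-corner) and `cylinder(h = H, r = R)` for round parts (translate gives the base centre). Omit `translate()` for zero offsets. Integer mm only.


translate([289, 289, 0]) cylinder(h = 40, r = 289);


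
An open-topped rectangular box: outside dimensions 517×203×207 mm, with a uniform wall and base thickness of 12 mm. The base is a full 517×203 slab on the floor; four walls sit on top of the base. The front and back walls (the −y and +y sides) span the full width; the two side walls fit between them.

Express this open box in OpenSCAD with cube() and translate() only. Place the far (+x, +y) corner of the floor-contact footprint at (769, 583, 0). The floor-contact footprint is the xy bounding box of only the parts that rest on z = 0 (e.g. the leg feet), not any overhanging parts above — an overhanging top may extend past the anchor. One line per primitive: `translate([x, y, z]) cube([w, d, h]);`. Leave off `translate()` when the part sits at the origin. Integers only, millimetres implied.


translate([252, 380, 0]) cube([517, 203, 12]);
translate([252, 380, 12]) cube([517, 12, 195]);
translate([252, 571, 12]) cube([517, 12, 195]);
translate([252, 392, 12]) cube([12, 179, 195]);
translate([757, 392, 12]) cube([12, 179, 195]);


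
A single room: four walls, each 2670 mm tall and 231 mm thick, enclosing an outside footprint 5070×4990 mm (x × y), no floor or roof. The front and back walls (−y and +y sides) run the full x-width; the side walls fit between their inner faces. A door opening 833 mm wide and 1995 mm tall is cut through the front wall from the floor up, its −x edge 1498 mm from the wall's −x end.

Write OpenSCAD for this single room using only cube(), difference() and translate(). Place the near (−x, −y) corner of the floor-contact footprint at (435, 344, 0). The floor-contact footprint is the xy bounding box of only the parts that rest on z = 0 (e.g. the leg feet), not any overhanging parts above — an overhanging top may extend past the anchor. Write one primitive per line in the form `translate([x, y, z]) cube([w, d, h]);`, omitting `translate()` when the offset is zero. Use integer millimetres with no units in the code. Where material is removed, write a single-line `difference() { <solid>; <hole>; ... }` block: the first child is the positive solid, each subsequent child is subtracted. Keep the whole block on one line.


difference() { translate([435, 344, 0]) cube([5070, 231, 2670]); translate([1933, 344, 0]) cube([833, 231, 1995]); }
translate([435, 5103, 0]) cube([5070, 231, 2670]);
translate([435, 575, 0]) cube([231, 4528, 2670]);
translate([5274, 575, 0]) cube([231, 4528, 2670]);


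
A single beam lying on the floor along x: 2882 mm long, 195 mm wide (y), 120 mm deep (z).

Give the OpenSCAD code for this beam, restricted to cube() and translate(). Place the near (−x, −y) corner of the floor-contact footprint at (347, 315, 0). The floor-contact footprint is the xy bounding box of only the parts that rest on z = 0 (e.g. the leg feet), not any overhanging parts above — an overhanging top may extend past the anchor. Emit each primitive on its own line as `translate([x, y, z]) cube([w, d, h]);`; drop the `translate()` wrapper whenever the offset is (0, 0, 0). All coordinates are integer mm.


translate([347, 315, 0]) cube([2882, 195, 120]);


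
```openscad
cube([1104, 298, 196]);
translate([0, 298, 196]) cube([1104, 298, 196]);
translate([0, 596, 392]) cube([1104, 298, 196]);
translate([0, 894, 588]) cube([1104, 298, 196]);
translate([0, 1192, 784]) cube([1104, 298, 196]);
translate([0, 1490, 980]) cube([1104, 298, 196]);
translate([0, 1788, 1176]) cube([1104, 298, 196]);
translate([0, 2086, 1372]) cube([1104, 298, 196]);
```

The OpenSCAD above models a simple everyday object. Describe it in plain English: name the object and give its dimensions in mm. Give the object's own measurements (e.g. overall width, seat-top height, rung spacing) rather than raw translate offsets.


A straight staircase of 8 solid steps. Each step is 1104 mm wide (x), 298 mm deep (y, the going) and 196 mm tall (the rise). The first step rests on the floor; each subsequent step sits one going further in +y and one rise higher in +z, directly behind and above the previous step with no overlap.


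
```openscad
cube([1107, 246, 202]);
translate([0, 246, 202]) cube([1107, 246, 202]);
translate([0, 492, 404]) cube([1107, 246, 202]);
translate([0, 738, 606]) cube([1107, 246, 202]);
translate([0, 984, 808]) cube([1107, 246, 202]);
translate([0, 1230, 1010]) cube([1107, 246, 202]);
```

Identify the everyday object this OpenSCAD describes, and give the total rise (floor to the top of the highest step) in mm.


A staircase. The total rise is 1212 mm.

6 identical blocks, each offset up and back from the previous — a staircase. Each step is 202 mm tall and there are 6 of them, so the total rise is 6 × 202 = 1212 mm.


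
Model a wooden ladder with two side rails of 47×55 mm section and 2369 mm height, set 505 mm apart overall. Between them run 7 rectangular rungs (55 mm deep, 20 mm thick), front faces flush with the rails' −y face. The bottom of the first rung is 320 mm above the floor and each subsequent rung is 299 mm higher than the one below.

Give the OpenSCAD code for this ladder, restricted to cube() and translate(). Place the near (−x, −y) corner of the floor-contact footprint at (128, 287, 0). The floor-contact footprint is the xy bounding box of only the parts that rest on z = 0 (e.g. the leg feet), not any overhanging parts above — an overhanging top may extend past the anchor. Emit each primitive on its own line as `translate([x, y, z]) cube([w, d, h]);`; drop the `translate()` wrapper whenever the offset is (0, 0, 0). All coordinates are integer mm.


translate([128, 287, 0]) cube([47, 55, 2369]);
translate([586, 287, 0]) cube([47, 55, 2369]);
translate([175, 287, 320]) cube([411, 55, 20]);
translate([175, 287, 619]) cube([411, 55, 20]);
translate([175, 287, 918]) cube([411, 55, 20]);
translate([175, 287, 1217]) cube([411, 55, 20]);
translate([175, 287, 1516]) cube([411, 55, 20]);
translate([175, 287, 1815]) cube([411, 55, 20]);
translate([175, 287, 2114]) cube([411, 55, 20]);


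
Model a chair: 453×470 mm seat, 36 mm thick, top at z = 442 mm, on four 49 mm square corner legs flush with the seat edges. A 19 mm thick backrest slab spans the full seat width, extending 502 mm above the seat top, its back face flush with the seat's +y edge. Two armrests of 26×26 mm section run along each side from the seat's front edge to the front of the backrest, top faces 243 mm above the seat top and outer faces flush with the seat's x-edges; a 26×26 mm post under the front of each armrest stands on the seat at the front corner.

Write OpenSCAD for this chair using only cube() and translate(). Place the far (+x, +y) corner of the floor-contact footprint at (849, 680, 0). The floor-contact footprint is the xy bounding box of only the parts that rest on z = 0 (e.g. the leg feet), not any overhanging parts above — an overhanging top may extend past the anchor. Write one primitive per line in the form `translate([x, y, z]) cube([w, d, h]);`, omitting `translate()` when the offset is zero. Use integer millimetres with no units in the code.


translate([396, 210, 406]) cube([453, 470, 36]);
translate([396, 210, 0]) cube([49, 49, 406]);
translate([800, 210, 0]) cube([49, 49, 406]);
translate([396, 631, 0]) cube([49, 49, 406]);
translate([800, 631, 0]) cube([49, 49, 406]);
translate([396, 661, 442]) cube([453, 19, 502]);
translate([396, 210, 659]) cube([26, 451, 26]);
translate([823, 210, 659]) cube([26, 451, 26]);
translate([396, 210, 442]) cube([26, 26, 217]);
translate([823, 210, 442]) cube([26, 26, 217]);


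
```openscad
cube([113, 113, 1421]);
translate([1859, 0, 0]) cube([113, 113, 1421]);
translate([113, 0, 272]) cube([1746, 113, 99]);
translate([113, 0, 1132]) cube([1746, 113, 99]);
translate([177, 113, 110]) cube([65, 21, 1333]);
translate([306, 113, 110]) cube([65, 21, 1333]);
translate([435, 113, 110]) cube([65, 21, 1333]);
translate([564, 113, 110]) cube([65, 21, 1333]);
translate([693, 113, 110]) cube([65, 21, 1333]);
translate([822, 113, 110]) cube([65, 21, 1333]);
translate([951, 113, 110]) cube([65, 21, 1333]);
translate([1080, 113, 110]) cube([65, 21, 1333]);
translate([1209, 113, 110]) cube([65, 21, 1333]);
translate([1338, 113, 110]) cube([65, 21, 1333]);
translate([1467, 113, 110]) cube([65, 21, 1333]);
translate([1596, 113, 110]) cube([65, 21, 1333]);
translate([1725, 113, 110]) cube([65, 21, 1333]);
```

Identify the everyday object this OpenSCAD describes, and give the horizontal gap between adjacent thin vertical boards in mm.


A fence section. The picket gap is 64 mm.

Two posts, two rails, 13 pickets — a fence section. Span 1746 mm holds 13 pickets of 65 mm with 14 equal gaps: ⌊(1746 − 13·65) / 14⌋ = 64 mm.


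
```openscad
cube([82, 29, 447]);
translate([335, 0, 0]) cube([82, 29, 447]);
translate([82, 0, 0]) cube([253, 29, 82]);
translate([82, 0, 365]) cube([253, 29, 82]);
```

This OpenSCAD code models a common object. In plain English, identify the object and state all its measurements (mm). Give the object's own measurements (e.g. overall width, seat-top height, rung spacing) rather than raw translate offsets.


A rectangular picture frame lying in the x–z plane (depth along y). The opening is 253 mm wide (x) by 283 mm tall (z), surrounded by a border 82 mm wide on all four sides. The frame is 29 mm deep and is made of two full-height vertical stiles with two horizontal rails fitted between them.


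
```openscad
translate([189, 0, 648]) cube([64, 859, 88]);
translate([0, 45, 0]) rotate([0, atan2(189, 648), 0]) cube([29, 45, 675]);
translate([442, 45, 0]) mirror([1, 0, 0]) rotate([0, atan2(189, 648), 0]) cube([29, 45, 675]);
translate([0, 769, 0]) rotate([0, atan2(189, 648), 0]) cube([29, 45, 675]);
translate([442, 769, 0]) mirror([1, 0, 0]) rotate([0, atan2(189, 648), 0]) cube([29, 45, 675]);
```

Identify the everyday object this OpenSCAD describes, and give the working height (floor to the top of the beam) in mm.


A sawhorse. The overall height is 736 mm.

A beam across two mirrored pairs of raked legs — a sawhorse. The beam's underside is at z = 648 (matching the legs' vertical rise in atan2(189, 648)) and the beam is 88 mm tall, so its top is at 648 + 88 = 736 mm. The raked legs top out at the beam's underside, so that is the highest point.


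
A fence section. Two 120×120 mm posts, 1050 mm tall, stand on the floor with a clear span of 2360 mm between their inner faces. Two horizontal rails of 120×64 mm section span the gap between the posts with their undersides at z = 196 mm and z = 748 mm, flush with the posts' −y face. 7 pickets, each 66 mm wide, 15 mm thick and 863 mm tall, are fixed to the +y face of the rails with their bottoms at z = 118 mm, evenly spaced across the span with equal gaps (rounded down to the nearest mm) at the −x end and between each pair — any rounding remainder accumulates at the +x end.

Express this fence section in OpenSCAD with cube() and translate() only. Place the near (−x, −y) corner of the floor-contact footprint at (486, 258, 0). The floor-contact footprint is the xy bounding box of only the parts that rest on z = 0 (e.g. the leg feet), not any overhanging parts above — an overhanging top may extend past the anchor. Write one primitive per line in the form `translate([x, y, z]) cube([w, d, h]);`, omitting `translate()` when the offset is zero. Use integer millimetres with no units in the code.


translate([486, 258, 0]) cube([120, 120, 1050]);
translate([2966, 258, 0]) cube([120, 120, 1050]);
translate([606, 258, 196]) cube([2360, 120, 64]);
translate([606, 258, 748]) cube([2360, 120, 64]);
translate([843, 378, 118]) cube([66, 15, 863]);
translate([1146, 378, 118]) cube([66, 15, 863]);
translate([1449, 378, 118]) cube([66, 15, 863]);
translate([1752, 378, 118]) cube([66, 15, 863]);
translate([2055, 378, 118]) cube([66, 15, 863]);
translate([2358, 378, 118]) cube([66, 15, 863]);
translate([2661, 378, 118]) cube([66, 15, 863]);


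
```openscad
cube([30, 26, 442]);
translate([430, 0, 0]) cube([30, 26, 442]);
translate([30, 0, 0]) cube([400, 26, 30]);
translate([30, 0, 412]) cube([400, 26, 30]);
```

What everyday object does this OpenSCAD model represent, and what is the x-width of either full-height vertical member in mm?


A picture frame. The border width is 30 mm.

Four thin pieces enclosing a rectangular opening — a picture frame. The two full-height stiles are 442 mm tall; the top rail sits at z = 412 and is 30 mm tall, so the border above the opening is 442 − 412 = 30 mm, matching the stile x-width.


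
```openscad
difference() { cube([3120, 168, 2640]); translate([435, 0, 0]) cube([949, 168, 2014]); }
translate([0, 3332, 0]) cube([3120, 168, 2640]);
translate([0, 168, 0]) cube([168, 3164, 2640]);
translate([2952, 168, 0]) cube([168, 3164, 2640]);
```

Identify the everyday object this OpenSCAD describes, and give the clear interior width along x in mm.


A single room. The interior width is 2784 mm.

Four walls enclosing a rectangle with a door in the front wall — a room. Outside width 3120 minus two 168 mm walls gives 2784 mm.


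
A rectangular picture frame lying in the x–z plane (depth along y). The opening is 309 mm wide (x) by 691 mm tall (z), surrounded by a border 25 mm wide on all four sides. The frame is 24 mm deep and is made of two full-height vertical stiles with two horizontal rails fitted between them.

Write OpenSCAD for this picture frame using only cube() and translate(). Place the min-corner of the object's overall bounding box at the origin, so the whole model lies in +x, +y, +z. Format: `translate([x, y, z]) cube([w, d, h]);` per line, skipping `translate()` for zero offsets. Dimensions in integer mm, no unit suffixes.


cube([25, 24, 741]);
translate([334, 0, 0]) cube([25, 24, 741]);
translate([25, 0, 0]) cube([309, 24, 25]);
translate([25, 0, 716]) cube([309, 24, 25]);


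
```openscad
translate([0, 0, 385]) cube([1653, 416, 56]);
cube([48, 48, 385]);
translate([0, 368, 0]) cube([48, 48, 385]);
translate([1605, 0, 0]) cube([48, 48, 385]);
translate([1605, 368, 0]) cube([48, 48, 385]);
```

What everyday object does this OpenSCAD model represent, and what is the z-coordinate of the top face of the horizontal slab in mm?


A bench. The seat-top height is 441 mm.

A long slab on four corner posts — a bench. The slab sits at z = 385 with thickness 56, so the top is 385 + 56 = 441 mm.


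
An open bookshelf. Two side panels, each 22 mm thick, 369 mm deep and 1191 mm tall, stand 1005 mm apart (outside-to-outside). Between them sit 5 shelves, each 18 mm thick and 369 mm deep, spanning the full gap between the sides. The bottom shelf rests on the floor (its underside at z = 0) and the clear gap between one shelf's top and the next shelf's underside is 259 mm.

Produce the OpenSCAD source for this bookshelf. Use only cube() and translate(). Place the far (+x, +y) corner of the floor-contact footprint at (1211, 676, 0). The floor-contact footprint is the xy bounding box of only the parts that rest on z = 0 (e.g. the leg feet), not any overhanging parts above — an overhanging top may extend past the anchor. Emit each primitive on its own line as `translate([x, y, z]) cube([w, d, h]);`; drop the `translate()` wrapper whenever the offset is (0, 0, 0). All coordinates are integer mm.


translate([206, 307, 0]) cube([22, 369, 1191]);
translate([1189, 307, 0]) cube([22, 369, 1191]);
translate([228, 307, 0]) cube([961, 369, 18]);
translate([228, 307, 277]) cube([961, 369, 18]);
translate([228, 307, 554]) cube([961, 369, 18]);
translate([228, 307, 831]) cube([961, 369, 18]);
translate([228, 307, 1108]) cube([961, 369, 18]);


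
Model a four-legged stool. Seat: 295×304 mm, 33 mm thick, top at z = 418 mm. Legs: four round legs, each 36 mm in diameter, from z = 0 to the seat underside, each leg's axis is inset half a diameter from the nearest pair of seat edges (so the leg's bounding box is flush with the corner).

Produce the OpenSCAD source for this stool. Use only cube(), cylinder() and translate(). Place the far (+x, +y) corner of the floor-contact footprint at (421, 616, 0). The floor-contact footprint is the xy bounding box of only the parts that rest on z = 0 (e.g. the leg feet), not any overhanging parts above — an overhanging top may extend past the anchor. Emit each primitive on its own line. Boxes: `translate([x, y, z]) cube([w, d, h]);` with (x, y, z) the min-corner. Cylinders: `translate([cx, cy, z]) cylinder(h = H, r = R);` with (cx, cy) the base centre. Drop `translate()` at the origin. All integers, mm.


translate([126, 312, 385]) cube([295, 304, 33]);
translate([144, 330, 0]) cylinder(h = 385, r = 18);
translate([403, 330, 0]) cylinder(h = 385, r = 18);
translate([144, 598, 0]) cylinder(h = 385, r = 18);
translate([403, 598, 0]) cylinder(h = 385, r = 18);


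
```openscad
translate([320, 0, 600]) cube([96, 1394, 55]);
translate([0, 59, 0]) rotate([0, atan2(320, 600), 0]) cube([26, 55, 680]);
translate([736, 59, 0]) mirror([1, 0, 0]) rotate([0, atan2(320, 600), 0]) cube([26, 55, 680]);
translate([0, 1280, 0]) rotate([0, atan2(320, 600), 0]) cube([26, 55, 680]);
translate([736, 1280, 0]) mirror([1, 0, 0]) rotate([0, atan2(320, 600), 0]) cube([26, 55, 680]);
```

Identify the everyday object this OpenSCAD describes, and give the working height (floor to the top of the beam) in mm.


A sawhorse. The overall height is 655 mm.

A beam across two mirrored pairs of raked legs — a sawhorse. The beam's underside is at z = 600 (matching the legs' vertical rise in atan2(320, 600)) and the beam is 55 mm tall, so its top is at 600 + 55 = 655 mm. The raked legs top out at the beam's underside, so that is the highest point.


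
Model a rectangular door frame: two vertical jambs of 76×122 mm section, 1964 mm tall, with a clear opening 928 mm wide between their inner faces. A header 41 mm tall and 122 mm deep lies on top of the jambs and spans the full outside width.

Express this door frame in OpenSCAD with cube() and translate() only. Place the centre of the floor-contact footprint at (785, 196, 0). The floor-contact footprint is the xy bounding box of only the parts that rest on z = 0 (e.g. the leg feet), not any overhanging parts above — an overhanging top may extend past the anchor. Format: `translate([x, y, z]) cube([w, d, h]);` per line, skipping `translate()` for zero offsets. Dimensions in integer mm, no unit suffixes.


translate([245, 135, 0]) cube([76, 122, 1964]);
translate([1249, 135, 0]) cube([76, 122, 1964]);
translate([245, 135, 1964]) cube([1080, 122, 41]);


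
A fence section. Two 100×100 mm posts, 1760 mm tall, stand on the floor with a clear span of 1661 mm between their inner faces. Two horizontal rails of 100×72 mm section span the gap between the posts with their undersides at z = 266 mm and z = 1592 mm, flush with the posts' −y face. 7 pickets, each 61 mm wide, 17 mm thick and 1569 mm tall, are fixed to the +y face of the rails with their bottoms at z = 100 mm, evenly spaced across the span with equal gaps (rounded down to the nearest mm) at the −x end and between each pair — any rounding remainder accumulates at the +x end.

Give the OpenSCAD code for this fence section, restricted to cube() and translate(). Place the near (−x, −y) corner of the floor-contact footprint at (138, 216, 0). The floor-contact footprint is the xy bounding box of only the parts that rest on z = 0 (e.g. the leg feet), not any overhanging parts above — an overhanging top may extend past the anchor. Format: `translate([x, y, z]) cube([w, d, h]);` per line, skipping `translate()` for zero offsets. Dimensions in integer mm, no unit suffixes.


translate([138, 216, 0]) cube([100, 100, 1760]);
translate([1899, 216, 0]) cube([100, 100, 1760]);
translate([238, 216, 266]) cube([1661, 100, 72]);
translate([238, 216, 1592]) cube([1661, 100, 72]);
translate([392, 316, 100]) cube([61, 17, 1569]);
translate([607, 316, 100]) cube([61, 17, 1569]);
translate([822, 316, 100]) cube([61, 17, 1569]);
translate([1037, 316, 100]) cube([61, 17, 1569]);
translate([1252, 316, 100]) cube([61, 17, 1569]);
translate([1467, 316, 100]) cube([61, 17, 1569]);
translate([1682, 316, 100]) cube([61, 17, 1569]);


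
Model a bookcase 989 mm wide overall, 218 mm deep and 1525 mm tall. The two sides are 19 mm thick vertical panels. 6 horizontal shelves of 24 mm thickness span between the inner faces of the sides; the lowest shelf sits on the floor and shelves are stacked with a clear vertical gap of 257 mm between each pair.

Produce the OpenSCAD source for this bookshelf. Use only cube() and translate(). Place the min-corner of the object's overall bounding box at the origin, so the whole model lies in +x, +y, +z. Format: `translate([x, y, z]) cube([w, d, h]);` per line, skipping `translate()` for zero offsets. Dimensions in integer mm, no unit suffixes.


cube([19, 218, 1525]);
translate([970, 0, 0]) cube([19, 218, 1525]);
translate([19, 0, 0]) cube([951, 218, 24]);
translate([19, 0, 281]) cube([951, 218, 24]);
translate([19, 0, 562]) cube([951, 218, 24]);
translate([19, 0, 843]) cube([951, 218, 24]);
translate([19, 0, 1124]) cube([951, 218, 24]);
translate([19, 0, 1405]) cube([951, 218, 24]);


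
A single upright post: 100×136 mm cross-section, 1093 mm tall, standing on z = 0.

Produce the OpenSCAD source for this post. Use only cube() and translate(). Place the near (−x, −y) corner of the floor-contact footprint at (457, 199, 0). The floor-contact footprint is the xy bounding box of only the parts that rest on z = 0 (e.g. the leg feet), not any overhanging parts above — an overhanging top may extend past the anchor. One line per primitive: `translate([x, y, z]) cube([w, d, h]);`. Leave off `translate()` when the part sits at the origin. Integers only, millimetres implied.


translate([457, 199, 0]) cube([100, 136, 1093]);


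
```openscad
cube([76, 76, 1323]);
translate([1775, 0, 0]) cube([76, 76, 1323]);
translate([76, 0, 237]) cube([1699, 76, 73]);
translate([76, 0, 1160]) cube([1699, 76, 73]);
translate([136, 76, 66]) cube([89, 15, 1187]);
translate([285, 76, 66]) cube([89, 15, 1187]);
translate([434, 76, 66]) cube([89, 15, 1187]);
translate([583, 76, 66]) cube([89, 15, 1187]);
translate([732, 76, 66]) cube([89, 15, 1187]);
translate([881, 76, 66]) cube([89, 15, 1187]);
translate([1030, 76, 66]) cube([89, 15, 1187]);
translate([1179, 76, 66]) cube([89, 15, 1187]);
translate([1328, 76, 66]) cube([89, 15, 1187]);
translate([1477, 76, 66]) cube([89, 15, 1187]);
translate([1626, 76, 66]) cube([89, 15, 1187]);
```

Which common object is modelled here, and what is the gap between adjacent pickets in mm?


A fence section. The picket gap is 60 mm.

Two posts, two rails, 11 pickets — a fence section. Span 1699 mm holds 11 pickets of 89 mm with 12 equal gaps: ⌊(1699 − 11·89) / 12⌋ = 60 mm.


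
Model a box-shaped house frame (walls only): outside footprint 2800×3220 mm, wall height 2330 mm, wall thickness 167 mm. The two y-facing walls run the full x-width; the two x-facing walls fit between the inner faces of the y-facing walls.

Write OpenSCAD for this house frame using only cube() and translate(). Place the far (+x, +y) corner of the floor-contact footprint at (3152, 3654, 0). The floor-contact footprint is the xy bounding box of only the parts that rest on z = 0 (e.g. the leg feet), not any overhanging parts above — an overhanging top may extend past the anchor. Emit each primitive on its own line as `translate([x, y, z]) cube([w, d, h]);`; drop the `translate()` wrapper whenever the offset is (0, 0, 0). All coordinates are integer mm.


translate([352, 434, 0]) cube([2800, 167, 2330]);
translate([352, 3487, 0]) cube([2800, 167, 2330]);
translate([352, 601, 0]) cube([167, 2886, 2330]);
translate([2985, 601, 0]) cube([167, 2886, 2330]);


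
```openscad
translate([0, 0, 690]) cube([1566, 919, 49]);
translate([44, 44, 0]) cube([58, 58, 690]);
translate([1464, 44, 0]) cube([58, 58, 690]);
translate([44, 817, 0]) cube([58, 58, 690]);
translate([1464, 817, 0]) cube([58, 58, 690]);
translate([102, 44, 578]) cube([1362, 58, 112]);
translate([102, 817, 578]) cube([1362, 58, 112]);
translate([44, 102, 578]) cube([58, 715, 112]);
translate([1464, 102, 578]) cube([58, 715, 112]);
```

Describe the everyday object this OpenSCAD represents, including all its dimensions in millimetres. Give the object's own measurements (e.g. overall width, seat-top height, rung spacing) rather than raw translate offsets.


A table: top 1566 mm (x) × 919 mm (y), 49 mm thick, upper face at z = 739 mm, on four 58×58 mm square legs, each inset 44 mm from the nearest pair of top edges from z = 0 to the bottom of the top. Four apron rails, 58 mm thick and 112 mm tall, run between adjacent legs with their top edges flush with the underside of the top and their outer faces flush with the legs' outer faces.


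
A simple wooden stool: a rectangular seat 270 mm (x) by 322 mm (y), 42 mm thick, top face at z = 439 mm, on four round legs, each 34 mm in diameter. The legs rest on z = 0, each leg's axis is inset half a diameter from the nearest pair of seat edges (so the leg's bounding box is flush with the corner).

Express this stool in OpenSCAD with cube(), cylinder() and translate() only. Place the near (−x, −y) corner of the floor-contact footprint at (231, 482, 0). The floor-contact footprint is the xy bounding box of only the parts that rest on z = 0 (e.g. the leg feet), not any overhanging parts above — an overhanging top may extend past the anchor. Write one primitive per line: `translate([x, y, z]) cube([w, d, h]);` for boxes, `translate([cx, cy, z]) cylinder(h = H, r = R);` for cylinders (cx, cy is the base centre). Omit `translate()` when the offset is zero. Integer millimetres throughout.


// leg_h = 439 - 42 = 397
translate([231, 482, 397]) cube([270, 322, 42]);
translate([248, 499, 0]) cylinder(h = 397, r = 17);
translate([484, 499, 0]) cylinder(h = 397, r = 17);
translate([248, 787, 0]) cylinder(h = 397, r = 17);
translate([484, 787, 0]) cylinder(h = 397, r = 17);


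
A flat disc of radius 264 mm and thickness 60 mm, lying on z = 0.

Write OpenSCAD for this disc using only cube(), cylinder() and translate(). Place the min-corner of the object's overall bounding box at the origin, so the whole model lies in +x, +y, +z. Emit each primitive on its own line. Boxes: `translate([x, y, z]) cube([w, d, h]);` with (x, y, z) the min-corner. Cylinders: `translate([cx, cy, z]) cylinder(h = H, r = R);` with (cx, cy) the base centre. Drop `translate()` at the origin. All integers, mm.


translate([264, 264, 0]) cylinder(h = 60, r = 264);


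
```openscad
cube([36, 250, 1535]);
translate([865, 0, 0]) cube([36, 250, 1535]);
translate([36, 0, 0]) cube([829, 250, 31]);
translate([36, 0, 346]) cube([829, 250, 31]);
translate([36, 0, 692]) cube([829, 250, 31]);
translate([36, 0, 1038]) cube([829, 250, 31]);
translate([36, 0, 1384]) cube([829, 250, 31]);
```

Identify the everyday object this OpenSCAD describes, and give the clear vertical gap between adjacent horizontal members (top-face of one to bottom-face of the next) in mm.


A bookshelf. The clear shelf gap is 315 mm.

Two tall side panels with 5 horizontal boards between them — a bookshelf. The first two shelf undersides are at z = 0 and z = 346; with shelf thickness 31, the clear gap is 346 − 0 − 31 = 315 mm.


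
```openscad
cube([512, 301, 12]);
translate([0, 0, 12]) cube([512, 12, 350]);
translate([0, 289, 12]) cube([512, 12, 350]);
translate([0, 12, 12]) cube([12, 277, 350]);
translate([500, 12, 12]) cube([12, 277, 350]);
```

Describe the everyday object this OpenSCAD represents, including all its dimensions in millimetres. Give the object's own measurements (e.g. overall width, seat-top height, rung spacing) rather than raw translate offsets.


An open-topped rectangular box: outside dimensions 512×301×362 mm, with a uniform wall and base thickness of 12 mm. The base is a full 512×301 slab on the floor; four walls sit on top of the base. The front and back walls (the −y and +y sides) span the full width; the two side walls fit between them.


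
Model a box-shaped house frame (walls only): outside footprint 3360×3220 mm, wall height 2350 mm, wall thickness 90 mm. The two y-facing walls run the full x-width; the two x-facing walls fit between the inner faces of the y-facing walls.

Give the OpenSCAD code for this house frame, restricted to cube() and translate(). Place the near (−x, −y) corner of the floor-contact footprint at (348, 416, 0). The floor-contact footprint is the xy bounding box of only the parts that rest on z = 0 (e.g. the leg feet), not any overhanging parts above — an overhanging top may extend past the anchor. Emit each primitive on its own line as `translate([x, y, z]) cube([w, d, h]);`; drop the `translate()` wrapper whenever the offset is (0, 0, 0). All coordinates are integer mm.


translate([348, 416, 0]) cube([3360, 90, 2350]);
translate([348, 3546, 0]) cube([3360, 90, 2350]);
translate([348, 506, 0]) cube([90, 3040, 2350]);
translate([3618, 506, 0]) cube([90, 3040, 2350]);


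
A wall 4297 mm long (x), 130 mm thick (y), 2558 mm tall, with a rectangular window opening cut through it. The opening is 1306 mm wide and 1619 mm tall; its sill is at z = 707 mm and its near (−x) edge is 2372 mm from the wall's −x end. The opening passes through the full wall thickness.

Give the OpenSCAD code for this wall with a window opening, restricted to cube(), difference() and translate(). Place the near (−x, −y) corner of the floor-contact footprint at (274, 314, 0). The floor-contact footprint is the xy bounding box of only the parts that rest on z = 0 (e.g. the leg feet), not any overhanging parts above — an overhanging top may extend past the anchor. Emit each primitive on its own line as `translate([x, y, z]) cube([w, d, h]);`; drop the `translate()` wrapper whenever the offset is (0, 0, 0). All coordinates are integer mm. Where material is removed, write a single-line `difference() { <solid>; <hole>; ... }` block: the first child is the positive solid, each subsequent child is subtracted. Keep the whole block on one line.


difference() { translate([274, 314, 0]) cube([4297, 130, 2558]); translate([2646, 314, 707]) cube([1306, 130, 1619]); }


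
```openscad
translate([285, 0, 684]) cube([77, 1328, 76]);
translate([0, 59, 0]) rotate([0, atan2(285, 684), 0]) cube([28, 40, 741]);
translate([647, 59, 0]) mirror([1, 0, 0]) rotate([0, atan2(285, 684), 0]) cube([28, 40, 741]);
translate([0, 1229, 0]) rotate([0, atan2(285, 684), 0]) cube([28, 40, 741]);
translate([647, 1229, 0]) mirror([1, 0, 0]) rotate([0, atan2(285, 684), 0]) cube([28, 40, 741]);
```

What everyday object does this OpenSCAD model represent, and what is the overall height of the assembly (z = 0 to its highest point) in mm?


A sawhorse. The overall height is 760 mm.

A beam across two mirrored pairs of raked legs — a sawhorse. The beam's underside is at z = 684 (matching the legs' vertical rise in atan2(285, 684)) and the beam is 76 mm tall, so its top is at 684 + 76 = 760 mm. The raked legs top out at the beam's underside, so that is the highest point.


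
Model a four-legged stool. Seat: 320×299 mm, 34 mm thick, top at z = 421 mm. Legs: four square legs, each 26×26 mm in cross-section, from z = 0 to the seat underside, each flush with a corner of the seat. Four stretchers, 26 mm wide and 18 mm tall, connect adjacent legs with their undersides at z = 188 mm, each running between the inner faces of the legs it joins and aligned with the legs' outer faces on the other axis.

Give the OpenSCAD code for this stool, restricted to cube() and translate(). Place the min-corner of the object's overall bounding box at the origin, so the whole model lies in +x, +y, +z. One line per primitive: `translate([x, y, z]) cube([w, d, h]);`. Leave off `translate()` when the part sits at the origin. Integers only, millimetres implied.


translate([0, 0, 387]) cube([320, 299, 34]);
cube([26, 26, 387]);
translate([294, 0, 0]) cube([26, 26, 387]);
translate([0, 273, 0]) cube([26, 26, 387]);
translate([294, 273, 0]) cube([26, 26, 387]);
translate([26, 0, 188]) cube([268, 26, 18]);
translate([26, 273, 188]) cube([268, 26, 18]);
translate([0, 26, 188]) cube([26, 247, 18]);
translate([294, 26, 188]) cube([26, 247, 18]);
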